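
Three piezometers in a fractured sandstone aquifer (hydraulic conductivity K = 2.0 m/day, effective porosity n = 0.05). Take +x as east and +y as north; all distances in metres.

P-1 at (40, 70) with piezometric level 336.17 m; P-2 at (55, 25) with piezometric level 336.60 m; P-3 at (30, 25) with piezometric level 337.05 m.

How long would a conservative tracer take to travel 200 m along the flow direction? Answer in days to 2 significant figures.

210 days

Taking P-1 as reference: P-2−P-1 = (15, -45, +0.43); P-3−P-1 = (-10, -45, +0.88).
Determinant of the coordinate differences = 15·(-45) − (-10)·(-45) = -1125.
∂h/∂x = [(+0.43)·(-45) − (+0.88)·(-45)] / -1125 = -0.01800
∂h/∂y = [15·(+0.88) − (-10)·(+0.43)] / -1125 = -0.01556
|∇h| = √(-0.01800² + -0.01556²) = 0.02379
Seepage velocity v = K·i/n = 2.0 × 0.02379 / 0.05 = 0.9516 m/day.
t = 200 / 0.9516 = 210.2 days.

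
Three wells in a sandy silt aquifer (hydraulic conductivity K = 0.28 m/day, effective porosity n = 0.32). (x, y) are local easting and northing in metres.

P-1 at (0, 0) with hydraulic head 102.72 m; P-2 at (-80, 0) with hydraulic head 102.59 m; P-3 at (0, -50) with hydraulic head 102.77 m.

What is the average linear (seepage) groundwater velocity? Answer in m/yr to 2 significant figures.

∂h/∂x = (102.59 − 102.72) / (-80 − 0) = +0.001625
∂h/∂y = (102.77 − 102.72) / (-50 − 0) = -0.0010000
|∇h| = √(0.001625² + -0.0010000²) = 0.001908
Seepage velocity v = K·i/n = 0.28 × 0.001908 / 0.32 = 0.00167 m/day = 0.61 m/yr.

0.61 m/yr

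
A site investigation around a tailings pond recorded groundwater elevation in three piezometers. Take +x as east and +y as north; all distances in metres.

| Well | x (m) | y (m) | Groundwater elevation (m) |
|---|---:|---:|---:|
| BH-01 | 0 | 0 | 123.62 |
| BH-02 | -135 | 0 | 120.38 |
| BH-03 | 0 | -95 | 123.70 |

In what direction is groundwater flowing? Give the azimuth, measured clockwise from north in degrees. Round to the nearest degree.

∂h/∂x = (120.38 − 123.62) / (-135 − 0) = +0.02400
∂h/∂y = (123.70 − 123.62) / (-95 − 0) = -0.0008421
Flow direction (−∇h) has components (-0.02400 E, +0.0008421 N).
Azimuth = atan2(E, N) = atan2(-0.02400, +0.0008421) = 272.0° ≈ 272°.

272°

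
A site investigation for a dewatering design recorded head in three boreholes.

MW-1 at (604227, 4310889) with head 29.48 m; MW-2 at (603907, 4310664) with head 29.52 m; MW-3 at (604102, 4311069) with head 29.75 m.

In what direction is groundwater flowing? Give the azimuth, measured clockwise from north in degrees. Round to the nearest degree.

Three-point gradient (reference MW-1): Δ to MW-2 = (-320, -225, +0.04), Δ to MW-3 = (-125, 180, +0.27).
∂h/∂x = -0.0007927, ∂h/∂y = +0.0009495 (det = -85725).
Flow direction (−∇h) has components (+0.0007927 E, -0.0009495 N).
Azimuth = atan2(E, N) = atan2(+0.0007927, -0.0009495) = 140.1° ≈ 140°.

140°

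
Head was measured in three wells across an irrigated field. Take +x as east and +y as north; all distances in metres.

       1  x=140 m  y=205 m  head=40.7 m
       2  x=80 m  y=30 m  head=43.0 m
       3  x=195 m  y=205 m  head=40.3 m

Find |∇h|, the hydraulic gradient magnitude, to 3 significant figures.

Taking 1 as reference: 2−1 = (-60, -175, +2.3); 3−1 = (55, 0, -0.4).
Determinant of the coordinate differences = (-60)·0 − 55·(-175) = 9625.
∂h/∂x = [(+2.3)·0 − (-0.4)·(-175)] / 9625 = -0.007273
∂h/∂y = [(-60)·(-0.4) − 55·(+2.3)] / 9625 = -0.01065
|∇h| = √(-0.007273² + -0.01065²) = 0.0129

0.0129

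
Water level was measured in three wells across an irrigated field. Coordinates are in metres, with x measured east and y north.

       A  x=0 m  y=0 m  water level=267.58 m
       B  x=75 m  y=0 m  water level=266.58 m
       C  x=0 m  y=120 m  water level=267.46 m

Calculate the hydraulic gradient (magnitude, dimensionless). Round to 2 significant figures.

∂h/∂x = (266.58 − 267.58) / (75 − 0) = -0.01333
∂h/∂y = (267.46 − 267.58) / (120 − 0) = -0.001000
|∇h| = √(-0.01333² + -0.001000²) = 0.01337

0.013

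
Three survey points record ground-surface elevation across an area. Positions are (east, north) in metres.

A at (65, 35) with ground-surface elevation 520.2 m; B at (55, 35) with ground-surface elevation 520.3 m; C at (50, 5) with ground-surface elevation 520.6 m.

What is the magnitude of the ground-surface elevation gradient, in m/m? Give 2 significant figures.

0.013 m/m

Differences from A: to B (Δx, Δy, Δh) = (-10, 0, +0.1); to C = (-15, -30, +0.4).
Determinant of the coordinate differences = (-10)·(-30) − (-15)·0 = 300.
∂z/∂x = [(+0.1)·(-30) − (+0.4)·0] / 300 = -0.010000
∂z/∂y = [(-10)·(+0.4) − (-15)·(+0.1)] / 300 = -0.008333
|∇f| = √(-0.010000² + -0.008333²) = 0.01302 m/m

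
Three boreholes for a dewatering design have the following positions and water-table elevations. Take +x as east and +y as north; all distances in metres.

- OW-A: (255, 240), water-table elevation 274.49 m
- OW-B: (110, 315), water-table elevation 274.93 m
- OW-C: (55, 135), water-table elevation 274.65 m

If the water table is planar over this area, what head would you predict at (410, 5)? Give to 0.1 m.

Three-point gradient (reference OW-A): Δ to OW-B = (-145, 75, +0.44), Δ to OW-C = (-200, -105, +0.16).
∂h/∂x = -0.001926, ∂h/∂y = +0.002144 (det = 30225).
h(410, 5) = 274.49 + (-0.001926)·(155) + (+0.002144)·(-235) = 274.49 -0.298 -0.504 = 273.688 m.

273.7 m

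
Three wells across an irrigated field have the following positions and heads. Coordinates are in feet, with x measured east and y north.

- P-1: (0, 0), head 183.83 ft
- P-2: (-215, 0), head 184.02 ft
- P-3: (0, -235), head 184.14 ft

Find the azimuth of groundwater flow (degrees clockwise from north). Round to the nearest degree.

034°

∂h/∂x = (184.02 − 183.83) / (-215 − 0) = -0.0008837
∂h/∂y = (184.14 − 183.83) / (-235 − 0) = -0.001319
Flow direction (−∇h) has components (+0.0008837 E, +0.001319 N).
Azimuth = atan2(E, N) = atan2(+0.0008837, +0.001319) = 33.8° ≈ 034°.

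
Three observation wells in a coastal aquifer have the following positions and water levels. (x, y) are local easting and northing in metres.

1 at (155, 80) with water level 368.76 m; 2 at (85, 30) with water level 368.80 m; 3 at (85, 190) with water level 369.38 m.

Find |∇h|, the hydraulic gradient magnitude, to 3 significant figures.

With h = a·x + b·y + c and 1 as origin, the differences give:
  (-70)·a + (-50)·b = +0.04
  (-70)·a + 110·b = +0.62
Eliminate b (×110 and ×(-50), subtract): -11200·a = 35.400 → a = ∂h/∂x = -0.003161
Back-substitute: b = ∂h/∂y = +0.003625.
|∇h| = √(-0.003161² + 0.003625²) = 0.00481

0.00481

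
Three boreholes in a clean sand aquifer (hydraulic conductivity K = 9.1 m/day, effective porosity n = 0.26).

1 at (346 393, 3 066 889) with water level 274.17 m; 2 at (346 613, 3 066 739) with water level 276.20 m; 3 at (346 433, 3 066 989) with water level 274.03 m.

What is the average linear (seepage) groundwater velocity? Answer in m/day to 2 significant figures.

With h = a·x + b·y + c and 1 as origin, the differences give:
  220·a + (-150)·b = +2.03
  40·a + 100·b = -0.14
Eliminate b (×100 and ×(-150), subtract): 28000·a = 182.000 → a = ∂h/∂x = +0.006500
Back-substitute: b = ∂h/∂y = -0.004000.
|∇h| = √(0.006500² + -0.004000²) = 0.007632
Seepage velocity v = K·i/n = 9.1 × 0.007632 / 0.26 = 0.2671 m/day.

0.27 m/day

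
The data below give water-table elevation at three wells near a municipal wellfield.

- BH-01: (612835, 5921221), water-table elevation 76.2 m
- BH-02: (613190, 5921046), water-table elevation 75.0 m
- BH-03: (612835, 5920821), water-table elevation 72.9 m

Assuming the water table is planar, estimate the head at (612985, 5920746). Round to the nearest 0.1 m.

72.4 m

Differences from BH-01: to BH-02 (Δx, Δy, Δh) = (355, -175, -1.2); to BH-03 = (0, -400, -3.3).
Solve a·Δx + b·Δy = Δh: det = 355·(-400) − 0·(-175) = -142000.
∂h/∂x = [(-1.2)·(-400) − (-3.3)·(-175)] / -142000 = +0.0006866
∂h/∂y = [355·(-3.3) − 0·(-1.2)] / -142000 = +0.008250
h(612985, 5920746) = 76.2 + (+0.0006866)·(150) + (+0.008250)·(-475) = 76.2 +0.103 -3.919 = 72.384 m.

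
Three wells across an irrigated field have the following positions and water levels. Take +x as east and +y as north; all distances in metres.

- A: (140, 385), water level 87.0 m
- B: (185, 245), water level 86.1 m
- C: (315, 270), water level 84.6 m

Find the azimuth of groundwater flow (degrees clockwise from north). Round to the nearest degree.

Three-point gradient (reference A): Δ to B = (45, -140, -0.9), Δ to C = (175, -115, -2.4).
∂h/∂x = -0.01203, ∂h/∂y = +0.002561 (det = 19325).
Flow direction (−∇h) has components (+0.01203 E, -0.002561 N).
Azimuth = atan2(E, N) = atan2(+0.01203, -0.002561) = 102.0° ≈ 102°.

102°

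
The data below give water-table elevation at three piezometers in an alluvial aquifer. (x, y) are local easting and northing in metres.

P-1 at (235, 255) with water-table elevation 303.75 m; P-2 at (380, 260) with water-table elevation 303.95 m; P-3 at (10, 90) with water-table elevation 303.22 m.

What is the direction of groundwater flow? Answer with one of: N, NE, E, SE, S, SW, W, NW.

Taking P-1 as reference: P-2−P-1 = (145, 5, +0.20); P-3−P-1 = (-225, -165, -0.53).
Determinant of the coordinate differences = 145·(-165) − (-225)·5 = -22800.
∂h/∂x = [(+0.20)·(-165) − (-0.53)·5] / -22800 = +0.001331
∂h/∂y = [145·(-0.53) − (-225)·(+0.20)] / -22800 = +0.001397
Flow = −∇h = (-0.001331 east, -0.001397 north), which points southwest.

SW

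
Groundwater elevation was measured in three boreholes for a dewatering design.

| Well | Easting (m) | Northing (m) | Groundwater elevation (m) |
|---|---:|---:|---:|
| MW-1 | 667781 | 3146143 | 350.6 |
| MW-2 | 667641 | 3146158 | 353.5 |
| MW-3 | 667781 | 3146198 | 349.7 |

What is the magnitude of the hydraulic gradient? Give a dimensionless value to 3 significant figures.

With h = a·x + b·y + c and MW-1 as origin, the differences give:
  (-140)·a + 15·b = +2.9
  0·a + 55·b = -0.9
Eliminate b (×55 and ×15, subtract): -7700·a = 173.00 → a = ∂h/∂x = -0.02247
Back-substitute: b = ∂h/∂y = -0.01636.
|∇h| = √(-0.02247² + -0.01636²) = 0.02779

0.0278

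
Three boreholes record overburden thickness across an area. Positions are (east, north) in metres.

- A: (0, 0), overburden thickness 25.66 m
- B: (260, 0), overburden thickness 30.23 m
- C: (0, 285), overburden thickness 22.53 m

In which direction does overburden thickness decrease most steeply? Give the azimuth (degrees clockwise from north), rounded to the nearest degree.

∂d/∂x = (30.23 − 25.66) / (260 − 0) = +0.01758
∂d/∂y = (22.53 − 25.66) / (285 − 0) = -0.01098
Steepest decrease is along −∇f: components (-0.01758 E, +0.01098 N).
Azimuth = atan2(-0.01758, +0.01098) = 302.0° ≈ 302°.

302°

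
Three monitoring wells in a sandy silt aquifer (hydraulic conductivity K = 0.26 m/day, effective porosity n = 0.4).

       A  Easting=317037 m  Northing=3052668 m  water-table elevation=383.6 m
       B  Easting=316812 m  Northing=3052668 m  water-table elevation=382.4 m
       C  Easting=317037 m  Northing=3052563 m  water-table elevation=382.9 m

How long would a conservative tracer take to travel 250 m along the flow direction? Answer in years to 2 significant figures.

120 years

∂h/∂x = (382.4 − 383.6) / (316812 − 317037) = +0.005333
∂h/∂y = (382.9 − 383.6) / (3052563 − 3052668) = +0.006667
|∇h| = √(0.005333² + 0.006667²) = 0.008538
Seepage velocity v = K·i/n = 0.26 × 0.008538 / 0.4 = 0.00555 m/day.
t = 250 / 0.00555 = 4.505e+04 days = 123 years.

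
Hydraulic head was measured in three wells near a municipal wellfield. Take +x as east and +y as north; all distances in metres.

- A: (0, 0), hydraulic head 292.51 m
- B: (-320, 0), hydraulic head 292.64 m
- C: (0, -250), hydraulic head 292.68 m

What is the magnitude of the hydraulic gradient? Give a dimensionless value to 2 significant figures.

∂h/∂x = (292.64 − 292.51) / (-320 − 0) = -0.0004062
∂h/∂y = (292.68 − 292.51) / (-250 − 0) = -0.0006800
|∇h| = √(-0.0004062² + -0.0006800²) = 0.0007921

0.00079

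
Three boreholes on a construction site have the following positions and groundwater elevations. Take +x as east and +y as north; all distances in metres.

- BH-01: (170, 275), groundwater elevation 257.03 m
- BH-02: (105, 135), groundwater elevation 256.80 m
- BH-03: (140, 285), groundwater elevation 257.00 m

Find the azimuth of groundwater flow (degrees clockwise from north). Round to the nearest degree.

233°

With h = a·x + b·y + c and BH-01 as origin, the differences give:
  (-65)·a + (-140)·b = -0.23
  (-30)·a + 10·b = -0.03
Eliminate b (×10 and ×(-140), subtract): -4850·a = -6.500 → a = ∂h/∂x = +0.001340
Back-substitute: b = ∂h/∂y = +0.001021.
Flow direction (−∇h) has components (-0.001340 E, -0.001021 N).
Azimuth = atan2(E, N) = atan2(-0.001340, -0.001021) = 232.7° ≈ 233°.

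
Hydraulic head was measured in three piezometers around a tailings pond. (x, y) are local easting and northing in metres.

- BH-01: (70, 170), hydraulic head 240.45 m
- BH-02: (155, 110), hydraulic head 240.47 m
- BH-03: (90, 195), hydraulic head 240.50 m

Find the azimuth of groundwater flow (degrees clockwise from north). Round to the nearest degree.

Differences from BH-01: to BH-02 (Δx, Δy, Δh) = (85, -60, +0.02); to BH-03 = (20, 25, +0.05).
Solve a·Δx + b·Δy = Δh: det = 85·25 − 20·(-60) = 3325.
∂h/∂x = [(+0.02)·25 − (+0.05)·(-60)] / 3325 = +0.001053
∂h/∂y = [85·(+0.05) − 20·(+0.02)] / 3325 = +0.001158
Flow direction (−∇h) has components (-0.001053 E, -0.001158 N).
Azimuth = atan2(E, N) = atan2(-0.001053, -0.001158) = 222.3° ≈ 222°.

222°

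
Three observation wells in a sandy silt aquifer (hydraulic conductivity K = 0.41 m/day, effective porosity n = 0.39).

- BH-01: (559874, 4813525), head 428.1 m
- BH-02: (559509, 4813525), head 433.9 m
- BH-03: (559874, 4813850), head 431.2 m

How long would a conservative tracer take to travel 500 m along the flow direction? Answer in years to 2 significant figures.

70 years

∂h/∂x = (433.9 − 428.1) / (559509 − 559874) = -0.01589
∂h/∂y = (431.2 − 428.1) / (4813850 − 4813525) = +0.009538
|∇h| = √(-0.01589² + 0.009538²) = 0.01853
Seepage velocity v = K·i/n = 0.41 × 0.01853 / 0.39 = 0.01948 m/day.
t = 500 / 0.01948 = 2.567e+04 days = 70.3 years.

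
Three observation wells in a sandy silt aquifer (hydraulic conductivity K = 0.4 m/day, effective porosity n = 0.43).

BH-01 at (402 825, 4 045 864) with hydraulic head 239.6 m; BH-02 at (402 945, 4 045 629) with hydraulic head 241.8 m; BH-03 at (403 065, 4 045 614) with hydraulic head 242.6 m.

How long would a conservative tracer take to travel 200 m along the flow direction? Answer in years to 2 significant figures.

Differences from BH-01: to BH-02 (Δx, Δy, Δh) = (120, -235, +2.2); to BH-03 = (240, -250, +3.0).
Solve a·Δx + b·Δy = Δh: det = 120·(-250) − 240·(-235) = 26400.
∂h/∂x = [(+2.2)·(-250) − (+3.0)·(-235)] / 26400 = +0.005871
∂h/∂y = [120·(+3.0) − 240·(+2.2)] / 26400 = -0.006364
|∇h| = √(0.005871² + -0.006364²) = 0.008658
Seepage velocity v = K·i/n = 0.4 × 0.008658 / 0.43 = 0.008054 m/day.
t = 200 / 0.008054 = 2.483e+04 days = 68 years.

68 years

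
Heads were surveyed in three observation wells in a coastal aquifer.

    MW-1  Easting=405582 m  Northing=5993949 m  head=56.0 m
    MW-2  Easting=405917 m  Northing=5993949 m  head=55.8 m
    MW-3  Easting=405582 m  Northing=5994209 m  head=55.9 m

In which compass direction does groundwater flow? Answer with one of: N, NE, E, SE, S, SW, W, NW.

∂h/∂x = (55.8 − 56.0) / (405917 − 405582) = -0.0005970
∂h/∂y = (55.9 − 56.0) / (5994209 − 5993949) = -0.0003846
Flow = −∇h = (+0.0005970 east, +0.0003846 north), which points northeast.

NE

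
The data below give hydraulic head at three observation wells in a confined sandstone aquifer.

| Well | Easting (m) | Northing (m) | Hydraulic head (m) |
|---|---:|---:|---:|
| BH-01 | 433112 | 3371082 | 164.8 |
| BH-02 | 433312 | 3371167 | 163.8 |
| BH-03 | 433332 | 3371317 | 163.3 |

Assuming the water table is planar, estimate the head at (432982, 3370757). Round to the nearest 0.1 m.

Taking BH-01 as reference: BH-02−BH-01 = (200, 85, -1.0); BH-03−BH-01 = (220, 235, -1.5).
Solve a·Δx + b·Δy = Δh: det = 200·235 − 220·85 = 28300.
∂h/∂x = [(-1.0)·235 − (-1.5)·85] / 28300 = -0.003799
∂h/∂y = [200·(-1.5) − 220·(-1.0)] / 28300 = -0.002827
h(432982, 3370757) = 164.8 + (-0.003799)·(-130) + (-0.002827)·(-325) = 164.8 +0.494 +0.919 = 166.213 m.

166.2 m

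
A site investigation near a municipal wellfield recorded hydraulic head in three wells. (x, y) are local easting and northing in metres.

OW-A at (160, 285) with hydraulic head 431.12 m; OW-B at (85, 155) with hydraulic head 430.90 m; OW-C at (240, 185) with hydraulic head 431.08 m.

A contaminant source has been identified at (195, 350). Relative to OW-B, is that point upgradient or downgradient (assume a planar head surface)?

Three-point gradient (reference OW-A): Δ to OW-B = (-75, -130, -0.22), Δ to OW-C = (80, -100, -0.04).
∂h/∂x = +0.0009385, ∂h/∂y = +0.001151 (det = 17900).
Head at (195, 350) = 431.12 + (+0.0009385)·(35) + (+0.001151)·(65) = 431.23 m.
That is higher than the 430.90 m at OW-B, so the point is upgradient.

upgradient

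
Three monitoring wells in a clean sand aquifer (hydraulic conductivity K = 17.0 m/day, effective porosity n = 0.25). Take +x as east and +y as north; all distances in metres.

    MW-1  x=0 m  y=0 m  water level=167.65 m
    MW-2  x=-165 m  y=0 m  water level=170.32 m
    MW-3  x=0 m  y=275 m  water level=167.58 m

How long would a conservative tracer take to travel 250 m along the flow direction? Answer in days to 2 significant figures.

230 days

∂h/∂x = (170.32 − 167.65) / (-165 − 0) = -0.01618
∂h/∂y = (167.58 − 167.65) / (275 − 0) = -0.0002545
|∇h| = √(-0.01618² + -0.0002545²) = 0.01618
Seepage velocity v = K·i/n = 17.0 × 0.01618 / 0.25 = 1.1 m/day.
t = 250 / 1.1 = 227.3 days.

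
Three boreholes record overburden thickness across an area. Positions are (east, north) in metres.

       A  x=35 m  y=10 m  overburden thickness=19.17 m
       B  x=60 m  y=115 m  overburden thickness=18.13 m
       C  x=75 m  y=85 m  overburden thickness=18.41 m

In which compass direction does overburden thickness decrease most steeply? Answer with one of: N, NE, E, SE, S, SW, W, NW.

Three-point gradient (reference A): Δ to B = (25, 105, -1.04), Δ to C = (40, 75, -0.76).
∂d/∂x = -0.0007742, ∂d/∂y = -0.009720 (det = -2325).
Steepest decrease is along −∇f = (+0.0007742 E, +0.009720 N) → north.

N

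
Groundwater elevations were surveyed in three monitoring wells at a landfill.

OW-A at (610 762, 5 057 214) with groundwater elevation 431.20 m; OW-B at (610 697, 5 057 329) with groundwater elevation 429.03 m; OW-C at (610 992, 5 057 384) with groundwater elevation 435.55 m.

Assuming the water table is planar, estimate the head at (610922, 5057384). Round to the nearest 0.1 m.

433.9 m

Taking OW-A as reference: OW-B−OW-A = (-65, 115, -2.17); OW-C−OW-A = (230, 170, +4.35).
Determinant of the coordinate differences = (-65)·170 − 230·115 = -37500.
∂h/∂x = [(-2.17)·170 − (+4.35)·115] / -37500 = +0.02318
∂h/∂y = [(-65)·(+4.35) − 230·(-2.17)] / -37500 = -0.005769
h(610922, 5057384) = 431.20 + (+0.02318)·(160) + (-0.005769)·(170) = 431.20 +3.708 -0.981 = 433.928 m.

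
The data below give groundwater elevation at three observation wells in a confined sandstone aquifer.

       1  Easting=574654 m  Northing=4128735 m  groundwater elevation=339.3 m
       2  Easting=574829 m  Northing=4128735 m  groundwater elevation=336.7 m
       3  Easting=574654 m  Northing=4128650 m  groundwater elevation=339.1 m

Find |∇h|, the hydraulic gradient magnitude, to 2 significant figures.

∂h/∂x = (336.7 − 339.3) / (574829 − 574654) = -0.01486
∂h/∂y = (339.1 − 339.3) / (4128650 − 4128735) = +0.002353
|∇h| = √(-0.01486² + 0.002353²) = 0.01505

0.015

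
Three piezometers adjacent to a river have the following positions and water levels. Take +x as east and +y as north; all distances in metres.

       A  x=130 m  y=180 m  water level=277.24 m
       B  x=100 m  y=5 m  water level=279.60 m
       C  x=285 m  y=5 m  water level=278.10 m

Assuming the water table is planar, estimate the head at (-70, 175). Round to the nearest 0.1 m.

278.9 m

Taking A as reference: B−A = (-30, -175, +2.36); C−A = (155, -175, +0.86).
Solve a·Δx + b·Δy = Δh: det = (-30)·(-175) − 155·(-175) = 32375.
∂h/∂x = [(+2.36)·(-175) − (+0.86)·(-175)] / 32375 = -0.008108
∂h/∂y = [(-30)·(+0.86) − 155·(+2.36)] / 32375 = -0.01210
h(-70, 175) = 277.24 + (-0.008108)·(-200) + (-0.01210)·(-5) = 277.24 +1.622 +0.060 = 278.922 m.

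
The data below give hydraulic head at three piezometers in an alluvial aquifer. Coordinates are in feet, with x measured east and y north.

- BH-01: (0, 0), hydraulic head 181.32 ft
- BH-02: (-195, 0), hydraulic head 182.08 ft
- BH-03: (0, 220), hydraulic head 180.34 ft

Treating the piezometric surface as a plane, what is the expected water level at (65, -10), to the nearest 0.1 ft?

∂h/∂x = (182.08 − 181.32) / (-195 − 0) = -0.003897
∂h/∂y = (180.34 − 181.32) / (220 − 0) = -0.004455
h(65, -10) = 181.32 + (-0.003897)·(65) + (-0.004455)·(-10) = 181.32 -0.253 +0.045 = 181.111 ft.

181.1 ft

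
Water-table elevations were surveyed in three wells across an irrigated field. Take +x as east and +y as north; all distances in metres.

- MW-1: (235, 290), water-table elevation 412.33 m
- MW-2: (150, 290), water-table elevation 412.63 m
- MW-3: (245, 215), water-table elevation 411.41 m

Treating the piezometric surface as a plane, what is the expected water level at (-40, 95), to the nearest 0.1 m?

With h = a·x + b·y + c and MW-1 as origin, the differences give:
  (-85)·a + 0·b = +0.30
  10·a + (-75)·b = -0.92
Eliminate b (×(-75) and ×0, subtract): 6375·a = -22.500 → a = ∂h/∂x = -0.003529
Back-substitute: b = ∂h/∂y = +0.01180.
h(-40, 95) = 412.33 + (-0.003529)·(-275) + (+0.01180)·(-195) = 412.33 +0.971 -2.300 = 411.000 m.

411.0 m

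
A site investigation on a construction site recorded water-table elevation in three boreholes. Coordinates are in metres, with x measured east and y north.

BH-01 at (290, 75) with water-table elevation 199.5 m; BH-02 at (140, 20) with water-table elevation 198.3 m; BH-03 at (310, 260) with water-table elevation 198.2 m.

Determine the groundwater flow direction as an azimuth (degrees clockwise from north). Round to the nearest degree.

With h = a·x + b·y + c and BH-01 as origin, the differences give:
  (-150)·a + (-55)·b = -1.2
  20·a + 185·b = -1.3
Eliminate b (×185 and ×(-55), subtract): -26650·a = -293.50 → a = ∂h/∂x = +0.01101
Back-substitute: b = ∂h/∂y = -0.008218.
Flow direction (−∇h) has components (-0.01101 E, +0.008218 N).
Azimuth = atan2(E, N) = atan2(-0.01101, +0.008218) = 306.7° ≈ 307°.

307°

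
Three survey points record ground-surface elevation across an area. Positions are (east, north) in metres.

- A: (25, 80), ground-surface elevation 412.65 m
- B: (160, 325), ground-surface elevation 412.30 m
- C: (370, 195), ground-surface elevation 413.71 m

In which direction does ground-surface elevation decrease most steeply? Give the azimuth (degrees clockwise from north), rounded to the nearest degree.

311°

Three-point gradient (reference A): Δ to B = (135, 245, -0.35), Δ to C = (345, 115, +1.06).
∂z/∂x = +0.004347, ∂z/∂y = -0.003824 (det = -69000).
Steepest decrease is along −∇f: components (-0.004347 E, +0.003824 N).
Azimuth = atan2(-0.004347, +0.003824) = 311.3° ≈ 311°.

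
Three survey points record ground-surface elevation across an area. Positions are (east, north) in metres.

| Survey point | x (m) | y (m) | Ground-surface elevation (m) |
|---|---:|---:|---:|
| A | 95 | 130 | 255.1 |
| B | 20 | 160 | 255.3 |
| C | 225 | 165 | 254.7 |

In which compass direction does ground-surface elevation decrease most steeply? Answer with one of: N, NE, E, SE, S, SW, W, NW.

E

Taking A as reference: B−A = (-75, 30, +0.2); C−A = (130, 35, -0.4).
Solve a·Δx + b·Δy = Δz: det = (-75)·35 − 130·30 = -6525.
∂z/∂x = [(+0.2)·35 − (-0.4)·30] / -6525 = -0.002912
∂z/∂y = [(-75)·(-0.4) − 130·(+0.2)] / -6525 = -0.0006130
Steepest decrease is along −∇f = (+0.002912 E, +0.0006130 N) → east.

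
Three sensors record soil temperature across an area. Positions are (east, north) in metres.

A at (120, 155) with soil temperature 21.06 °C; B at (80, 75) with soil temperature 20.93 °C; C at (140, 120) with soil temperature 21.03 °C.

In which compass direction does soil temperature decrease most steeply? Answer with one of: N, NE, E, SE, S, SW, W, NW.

SW

With T = a·x + b·y + c and A as origin, the differences give:
  (-40)·a + (-80)·b = -0.13
  20·a + (-35)·b = -0.03
Eliminate b (×(-35) and ×(-80), subtract): 3000·a = 2.150 → a = ∂T/∂x = +0.0007167
Back-substitute: b = ∂T/∂y = +0.001267.
Steepest decrease is along −∇f = (-0.0007167 E, -0.001267 N) → southwest.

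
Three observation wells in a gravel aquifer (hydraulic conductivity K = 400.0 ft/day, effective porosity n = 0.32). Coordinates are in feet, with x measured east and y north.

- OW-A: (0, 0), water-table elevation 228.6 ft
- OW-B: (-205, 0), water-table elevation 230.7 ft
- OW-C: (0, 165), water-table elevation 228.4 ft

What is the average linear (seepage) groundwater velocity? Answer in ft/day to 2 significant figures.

13 ft/day

∂h/∂x = (230.7 − 228.6) / (-205 − 0) = -0.01024
∂h/∂y = (228.4 − 228.6) / (165 − 0) = -0.001212
|∇h| = √(-0.01024² + -0.001212²) = 0.01031
Seepage velocity v = K·i/n = 400.0 × 0.01031 / 0.32 = 12.89 ft/day.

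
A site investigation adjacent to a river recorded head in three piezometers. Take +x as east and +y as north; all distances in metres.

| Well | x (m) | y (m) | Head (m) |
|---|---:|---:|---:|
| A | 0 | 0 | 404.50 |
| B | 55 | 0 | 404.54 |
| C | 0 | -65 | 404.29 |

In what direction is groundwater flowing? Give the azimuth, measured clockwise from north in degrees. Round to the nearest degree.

193°

∂h/∂x = (404.54 − 404.50) / (55 − 0) = +0.0007273
∂h/∂y = (404.29 − 404.50) / (-65 − 0) = +0.003231
Flow direction (−∇h) has components (-0.0007273 E, -0.003231 N).
Azimuth = atan2(E, N) = atan2(-0.0007273, -0.003231) = 192.7° ≈ 193°.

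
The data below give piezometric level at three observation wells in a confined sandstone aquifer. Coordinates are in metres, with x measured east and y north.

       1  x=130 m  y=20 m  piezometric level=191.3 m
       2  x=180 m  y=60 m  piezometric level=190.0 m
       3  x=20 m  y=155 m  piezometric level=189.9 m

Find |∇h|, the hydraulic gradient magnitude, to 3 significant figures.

With h = a·x + b·y + c and 1 as origin, the differences give:
  50·a + 40·b = -1.3
  (-110)·a + 135·b = -1.4
Eliminate b (×135 and ×40, subtract): 11150·a = -119.50 → a = ∂h/∂x = -0.01072
Back-substitute: b = ∂h/∂y = -0.01910.
|∇h| = √(-0.01072² + -0.01910²) = 0.0219

0.0219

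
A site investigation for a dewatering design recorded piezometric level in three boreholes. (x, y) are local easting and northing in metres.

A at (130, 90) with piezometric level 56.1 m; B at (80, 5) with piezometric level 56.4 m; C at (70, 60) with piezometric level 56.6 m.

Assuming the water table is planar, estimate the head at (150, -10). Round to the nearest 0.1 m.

55.7 m

Taking A as reference: B−A = (-50, -85, +0.3); C−A = (-60, -30, +0.5).
Determinant of the coordinate differences = (-50)·(-30) − (-60)·(-85) = -3600.
∂h/∂x = [(+0.3)·(-30) − (+0.5)·(-85)] / -3600 = -0.009306
∂h/∂y = [(-50)·(+0.5) − (-60)·(+0.3)] / -3600 = +0.001944
h(150, -10) = 56.1 + (-0.009306)·(20) + (+0.001944)·(-100) = 56.1 -0.186 -0.194 = 55.719 m.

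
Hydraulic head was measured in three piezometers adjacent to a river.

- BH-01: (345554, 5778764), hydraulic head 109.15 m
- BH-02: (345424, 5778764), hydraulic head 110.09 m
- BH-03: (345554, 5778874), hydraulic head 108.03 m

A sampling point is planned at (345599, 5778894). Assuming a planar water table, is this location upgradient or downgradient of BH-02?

∂h/∂x = (110.09 − 109.15) / (345424 − 345554) = -0.007231
∂h/∂y = (108.03 − 109.15) / (5778874 − 5778764) = -0.01018
Head at (345599, 5778894) = 109.15 + (-0.007231)·(45) + (-0.01018)·(130) = 107.50 m.
That is lower than the 110.09 m at BH-02, so the point is downgradient.

downgradient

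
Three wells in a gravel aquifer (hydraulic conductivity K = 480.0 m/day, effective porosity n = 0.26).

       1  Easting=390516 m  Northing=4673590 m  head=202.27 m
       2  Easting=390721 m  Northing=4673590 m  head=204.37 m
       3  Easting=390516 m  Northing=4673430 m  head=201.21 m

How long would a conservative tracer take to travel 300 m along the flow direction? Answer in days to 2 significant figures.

13 days

∂h/∂x = (204.37 − 202.27) / (390721 − 390516) = +0.01024
∂h/∂y = (201.21 − 202.27) / (4673430 − 4673590) = +0.006625
|∇h| = √(0.01024² + 0.006625²) = 0.0122
Seepage velocity v = K·i/n = 480.0 × 0.0122 / 0.26 = 22.52 m/day.
t = 300 / 22.52 = 13.32 days.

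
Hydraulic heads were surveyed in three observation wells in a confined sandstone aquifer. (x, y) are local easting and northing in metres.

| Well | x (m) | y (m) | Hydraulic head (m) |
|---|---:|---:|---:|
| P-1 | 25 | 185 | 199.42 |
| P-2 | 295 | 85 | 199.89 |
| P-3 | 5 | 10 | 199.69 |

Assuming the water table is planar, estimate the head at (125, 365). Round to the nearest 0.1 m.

Taking P-1 as reference: P-2−P-1 = (270, -100, +0.47); P-3−P-1 = (-20, -175, +0.27).
Determinant of the coordinate differences = 270·(-175) − (-20)·(-100) = -49250.
∂h/∂x = [(+0.47)·(-175) − (+0.27)·(-100)] / -49250 = +0.001122
∂h/∂y = [270·(+0.27) − (-20)·(+0.47)] / -49250 = -0.001671
h(125, 365) = 199.42 + (+0.001122)·(100) + (-0.001671)·(180) = 199.42 +0.112 -0.301 = 199.231 m.

199.2 m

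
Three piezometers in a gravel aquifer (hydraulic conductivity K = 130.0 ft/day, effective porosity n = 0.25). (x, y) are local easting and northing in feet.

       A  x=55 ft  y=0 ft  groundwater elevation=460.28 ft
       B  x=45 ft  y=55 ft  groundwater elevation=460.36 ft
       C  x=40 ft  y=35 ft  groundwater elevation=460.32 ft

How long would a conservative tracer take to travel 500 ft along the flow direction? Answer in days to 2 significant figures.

460 days

Three-point gradient (reference A): Δ to B = (-10, 55, +0.08), Δ to C = (-15, 35, +0.04).
∂h/∂x = +0.001263, ∂h/∂y = +0.001684 (det = 475).
|∇h| = √(0.001263² + 0.001684²) = 0.002105
Seepage velocity v = K·i/n = 130.0 × 0.002105 / 0.25 = 1.095 ft/day.
t = 500 / 1.095 = 456.6 days.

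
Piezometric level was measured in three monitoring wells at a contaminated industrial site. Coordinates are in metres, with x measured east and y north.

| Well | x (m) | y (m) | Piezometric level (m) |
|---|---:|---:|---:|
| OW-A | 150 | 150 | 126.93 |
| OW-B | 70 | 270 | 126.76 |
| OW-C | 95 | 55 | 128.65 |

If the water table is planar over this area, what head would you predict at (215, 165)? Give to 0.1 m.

125.9 m

With h = a·x + b·y + c and OW-A as origin, the differences give:
  (-80)·a + 120·b = -0.17
  (-55)·a + (-95)·b = +1.72
Eliminate b (×(-95) and ×120, subtract): 14200·a = -190.250 → a = ∂h/∂x = -0.01340
Back-substitute: b = ∂h/∂y = -0.01035.
h(215, 165) = 126.93 + (-0.01340)·(65) + (-0.01035)·(15) = 126.93 -0.871 -0.155 = 125.904 m.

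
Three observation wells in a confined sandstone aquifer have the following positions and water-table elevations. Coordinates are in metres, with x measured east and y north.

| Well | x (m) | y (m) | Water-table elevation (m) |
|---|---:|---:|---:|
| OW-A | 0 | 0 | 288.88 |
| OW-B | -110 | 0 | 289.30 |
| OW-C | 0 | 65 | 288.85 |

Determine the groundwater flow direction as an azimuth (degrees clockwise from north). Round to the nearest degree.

083°

∂h/∂x = (289.30 − 288.88) / (-110 − 0) = -0.003818
∂h/∂y = (288.85 − 288.88) / (65 − 0) = -0.0004615
Flow direction (−∇h) has components (+0.003818 E, +0.0004615 N).
Azimuth = atan2(E, N) = atan2(+0.003818, +0.0004615) = 83.1° ≈ 083°.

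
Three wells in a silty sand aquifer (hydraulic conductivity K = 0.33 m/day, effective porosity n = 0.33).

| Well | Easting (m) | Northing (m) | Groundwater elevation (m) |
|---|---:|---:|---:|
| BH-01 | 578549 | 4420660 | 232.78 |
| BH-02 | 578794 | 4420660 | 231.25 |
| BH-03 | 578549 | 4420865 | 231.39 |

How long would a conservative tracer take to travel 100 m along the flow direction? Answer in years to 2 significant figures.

∂h/∂x = (231.25 − 232.78) / (578794 − 578549) = -0.006245
∂h/∂y = (231.39 − 232.78) / (4420865 − 4420660) = -0.006780
|∇h| = √(-0.006245² + -0.006780²) = 0.009218
Seepage velocity v = K·i/n = 0.33 × 0.009218 / 0.33 = 0.009218 m/day.
t = 100 / 0.009218 = 1.085e+04 days = 29.7 years.

30 years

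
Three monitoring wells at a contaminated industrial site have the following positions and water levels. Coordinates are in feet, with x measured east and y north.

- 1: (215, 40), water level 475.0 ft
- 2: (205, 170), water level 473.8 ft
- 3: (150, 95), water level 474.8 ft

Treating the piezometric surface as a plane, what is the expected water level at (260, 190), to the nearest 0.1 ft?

473.3 ft

Taking 1 as reference: 2−1 = (-10, 130, -1.2); 3−1 = (-65, 55, -0.2).
Solve a·Δx + b·Δy = Δh: det = (-10)·55 − (-65)·130 = 7900.
∂h/∂x = [(-1.2)·55 − (-0.2)·130] / 7900 = -0.005063
∂h/∂y = [(-10)·(-0.2) − (-65)·(-1.2)] / 7900 = -0.009620
h(260, 190) = 475.0 + (-0.005063)·(45) + (-0.009620)·(150) = 475.0 -0.228 -1.443 = 473.329 ft.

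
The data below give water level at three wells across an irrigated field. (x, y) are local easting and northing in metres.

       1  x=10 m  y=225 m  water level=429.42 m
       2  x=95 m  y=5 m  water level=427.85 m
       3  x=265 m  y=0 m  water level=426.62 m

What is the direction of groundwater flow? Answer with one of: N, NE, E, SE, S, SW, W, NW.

With h = a·x + b·y + c and 1 as origin, the differences give:
  85·a + (-220)·b = -1.57
  255·a + (-225)·b = -2.80
Eliminate b (×(-225) and ×(-220), subtract): 36975·a = -262.750 → a = ∂h/∂x = -0.007106
Back-substitute: b = ∂h/∂y = +0.004391.
Flow = −∇h = (+0.007106 east, -0.004391 north), which points southeast.

SE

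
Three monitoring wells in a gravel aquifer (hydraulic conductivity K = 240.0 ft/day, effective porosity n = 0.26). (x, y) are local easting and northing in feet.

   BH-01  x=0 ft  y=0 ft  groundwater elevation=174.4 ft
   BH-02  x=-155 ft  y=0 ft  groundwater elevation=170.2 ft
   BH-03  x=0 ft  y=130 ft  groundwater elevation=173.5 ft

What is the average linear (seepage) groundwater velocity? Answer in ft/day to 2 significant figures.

∂h/∂x = (170.2 − 174.4) / (-155 − 0) = +0.02710
∂h/∂y = (173.5 − 174.4) / (130 − 0) = -0.006923
|∇h| = √(0.02710² + -0.006923²) = 0.02797
Seepage velocity v = K·i/n = 240.0 × 0.02797 / 0.26 = 25.82 ft/day.

26 ft/day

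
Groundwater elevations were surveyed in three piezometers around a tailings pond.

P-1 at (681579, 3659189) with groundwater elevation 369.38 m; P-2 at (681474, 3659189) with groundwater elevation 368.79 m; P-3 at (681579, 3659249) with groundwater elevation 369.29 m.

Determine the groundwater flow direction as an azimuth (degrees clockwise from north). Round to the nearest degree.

∂h/∂x = (368.79 − 369.38) / (681474 − 681579) = +0.005619
∂h/∂y = (369.29 − 369.38) / (3659249 − 3659189) = -0.001500
Flow direction (−∇h) has components (-0.005619 E, +0.001500 N).
Azimuth = atan2(E, N) = atan2(-0.005619, +0.001500) = 284.9° ≈ 285°.

285°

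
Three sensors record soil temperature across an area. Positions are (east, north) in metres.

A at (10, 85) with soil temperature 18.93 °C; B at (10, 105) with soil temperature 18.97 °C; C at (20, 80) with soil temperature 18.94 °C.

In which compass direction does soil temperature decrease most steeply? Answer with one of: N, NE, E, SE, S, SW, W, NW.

SW

Differences from A: to B (Δx, Δy, Δh) = (0, 20, +0.04); to C = (10, -5, +0.01).
Solve a·Δx + b·Δy = ΔT: det = 0·(-5) − 10·20 = -200.
∂T/∂x = [(+0.04)·(-5) − (+0.01)·20] / -200 = +0.002000
∂T/∂y = [0·(+0.01) − 10·(+0.04)] / -200 = +0.002000
Steepest decrease is along −∇f = (-0.002000 E, -0.002000 N) → southwest.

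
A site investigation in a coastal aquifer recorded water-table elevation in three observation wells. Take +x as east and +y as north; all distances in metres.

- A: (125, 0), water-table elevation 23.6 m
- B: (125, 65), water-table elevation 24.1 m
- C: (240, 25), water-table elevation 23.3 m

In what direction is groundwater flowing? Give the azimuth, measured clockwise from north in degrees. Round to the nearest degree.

151°

Differences from A: to B (Δx, Δy, Δh) = (0, 65, +0.5); to C = (115, 25, -0.3).
Determinant of the coordinate differences = 0·25 − 115·65 = -7475.
∂h/∂x = [(+0.5)·25 − (-0.3)·65] / -7475 = -0.004281
∂h/∂y = [0·(-0.3) − 115·(+0.5)] / -7475 = +0.007692
Flow direction (−∇h) has components (+0.004281 E, -0.007692 N).
Azimuth = atan2(E, N) = atan2(+0.004281, -0.007692) = 150.9° ≈ 151°.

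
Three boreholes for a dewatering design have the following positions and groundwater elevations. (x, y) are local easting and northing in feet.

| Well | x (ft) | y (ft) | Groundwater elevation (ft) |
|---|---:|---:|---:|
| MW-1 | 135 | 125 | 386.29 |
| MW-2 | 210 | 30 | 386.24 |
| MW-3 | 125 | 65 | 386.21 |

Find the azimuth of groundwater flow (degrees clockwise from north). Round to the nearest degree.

Three-point gradient (reference MW-1): Δ to MW-2 = (75, -95, -0.05), Δ to MW-3 = (-10, -60, -0.08).
∂h/∂x = +0.0008440, ∂h/∂y = +0.001193 (det = -5450).
Flow direction (−∇h) has components (-0.0008440 E, -0.001193 N).
Azimuth = atan2(E, N) = atan2(-0.0008440, -0.001193) = 215.3° ≈ 215°.

215°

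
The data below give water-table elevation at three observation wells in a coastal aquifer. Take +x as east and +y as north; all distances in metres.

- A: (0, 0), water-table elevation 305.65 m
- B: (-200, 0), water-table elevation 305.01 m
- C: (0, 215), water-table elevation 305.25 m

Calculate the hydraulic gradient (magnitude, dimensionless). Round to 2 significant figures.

∂h/∂x = (305.01 − 305.65) / (-200 − 0) = +0.003200
∂h/∂y = (305.25 − 305.65) / (215 − 0) = -0.001860
|∇h| = √(0.003200² + -0.001860²) = 0.003701

0.0037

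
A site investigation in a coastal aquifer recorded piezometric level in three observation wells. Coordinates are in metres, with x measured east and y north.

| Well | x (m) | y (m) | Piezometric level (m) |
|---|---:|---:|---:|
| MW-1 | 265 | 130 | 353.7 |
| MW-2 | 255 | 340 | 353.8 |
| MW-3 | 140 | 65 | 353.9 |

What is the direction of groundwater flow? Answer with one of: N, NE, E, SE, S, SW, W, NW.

E

Taking MW-1 as reference: MW-2−MW-1 = (-10, 210, +0.1); MW-3−MW-1 = (-125, -65, +0.2).
Solve a·Δx + b·Δy = Δh: det = (-10)·(-65) − (-125)·210 = 26900.
∂h/∂x = [(+0.1)·(-65) − (+0.2)·210] / 26900 = -0.001803
∂h/∂y = [(-10)·(+0.2) − (-125)·(+0.1)] / 26900 = +0.0003903
Flow = −∇h = (+0.001803 east, -0.0003903 north), which points east.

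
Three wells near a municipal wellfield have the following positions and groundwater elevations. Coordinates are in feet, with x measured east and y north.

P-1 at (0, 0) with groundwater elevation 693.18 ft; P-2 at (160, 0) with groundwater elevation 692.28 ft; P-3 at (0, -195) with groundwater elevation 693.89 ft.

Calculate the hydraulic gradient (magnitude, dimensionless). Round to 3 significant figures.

∂h/∂x = (692.28 − 693.18) / (160 − 0) = -0.005625
∂h/∂y = (693.89 − 693.18) / (-195 − 0) = -0.003641
|∇h| = √(-0.005625² + -0.003641²) = 0.006701

0.00670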